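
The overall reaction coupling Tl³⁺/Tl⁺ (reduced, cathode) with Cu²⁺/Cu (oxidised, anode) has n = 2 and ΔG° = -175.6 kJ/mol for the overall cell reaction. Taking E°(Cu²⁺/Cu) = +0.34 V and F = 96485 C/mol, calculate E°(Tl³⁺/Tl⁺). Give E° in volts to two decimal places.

+1.25 V

E°cell = −ΔG°/(nF) = −(-175.6×10³)/((2)(96485)) = +0.910 V.
Since Tl³⁺/Tl⁺ is the cathode and Cu²⁺/Cu the anode, E°cell = E°(Tl³⁺/Tl⁺) − E°(Cu²⁺/Cu).
So E°(Tl³⁺/Tl⁺) = E°cell + E°(Cu²⁺/Cu) = +0.910 + (+0.34) = +1.25 V.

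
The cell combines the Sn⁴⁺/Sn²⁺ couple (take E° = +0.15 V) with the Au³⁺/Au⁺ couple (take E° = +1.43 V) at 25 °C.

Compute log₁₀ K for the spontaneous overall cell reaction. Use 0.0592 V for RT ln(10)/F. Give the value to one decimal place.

Cathode: Au³⁺/Au⁺; anode: Sn⁴⁺/Sn²⁺. E°cell = +1.28 V, n = 2.
log K = nE°cell / 0.0592 = (2)(+1.28) / 0.0592 = 43.2.

43.2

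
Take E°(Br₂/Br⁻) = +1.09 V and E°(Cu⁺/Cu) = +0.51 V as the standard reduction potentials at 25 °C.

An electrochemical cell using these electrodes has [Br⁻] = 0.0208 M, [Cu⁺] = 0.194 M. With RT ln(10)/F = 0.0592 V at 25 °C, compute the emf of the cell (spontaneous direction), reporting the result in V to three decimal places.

+0.722 V

Br₂/Br⁻ is the cathode (higher E°), Cu⁺/Cu the anode: E°cell = +1.09 − (+0.51) = +0.58 V, n = 2.
Overall: Br₂(l) + 2 Cu(s) → 2 Br⁻(aq) + 2 Cu⁺(aq)
Q = [Br⁻]^2·[Cu⁺]^2; log Q = -4.788.
E = E° − (0.0592/n) log Q = +0.58 − (0.0592/2)(-4.788) = +0.722 V.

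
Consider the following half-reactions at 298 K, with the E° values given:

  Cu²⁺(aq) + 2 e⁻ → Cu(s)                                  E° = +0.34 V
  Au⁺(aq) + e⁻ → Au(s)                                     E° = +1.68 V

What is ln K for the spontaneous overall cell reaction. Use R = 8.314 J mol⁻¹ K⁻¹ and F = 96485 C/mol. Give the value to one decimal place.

Cathode: Au⁺/Au; anode: Cu²⁺/Cu. E°cell = (+1.68) − (+0.34) = +1.34 V, with n = 2.
ΔG° = −nFE° = −RT ln K, so ln K = nFE°/(RT) = (2)(96485)(+1.34) / ((8.314)(298)) = 104.368.

104.4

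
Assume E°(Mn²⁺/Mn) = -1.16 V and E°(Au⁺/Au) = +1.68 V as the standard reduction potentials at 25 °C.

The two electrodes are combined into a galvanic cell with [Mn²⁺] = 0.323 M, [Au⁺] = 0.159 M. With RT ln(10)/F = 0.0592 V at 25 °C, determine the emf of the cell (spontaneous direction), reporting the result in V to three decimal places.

+2.807 V

Au⁺/Au is the cathode (higher E°), Mn²⁺/Mn the anode: E°cell = +1.68 − (-1.16) = +2.84 V, n = 2.
Overall: 2 Au⁺(aq) + Mn(s) → 2 Au(s) + Mn²⁺(aq)
Q = [Mn²⁺] / ([Au⁺]^2); log Q = 1.106.
E = E° − (0.0592/n) log Q = +2.84 − (0.0592/2)(1.106) = +2.807 V.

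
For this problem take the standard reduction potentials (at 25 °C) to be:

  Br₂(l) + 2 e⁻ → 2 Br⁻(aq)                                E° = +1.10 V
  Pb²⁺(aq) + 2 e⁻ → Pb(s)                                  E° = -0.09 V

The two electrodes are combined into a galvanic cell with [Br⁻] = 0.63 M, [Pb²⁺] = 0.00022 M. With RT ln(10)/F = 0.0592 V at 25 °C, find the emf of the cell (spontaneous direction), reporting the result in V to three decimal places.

+1.310 V

Br₂/Br⁻ is the cathode (higher E°), Pb²⁺/Pb the anode: E°cell = +1.10 − (-0.09) = +1.19 V, n = 2.
Overall: Br₂(l) + Pb(s) → 2 Br⁻(aq) + Pb²⁺(aq)
Q = [Br⁻]^2·[Pb²⁺]; log Q = -4.059.
E = E° − (0.0592/n) log Q = +1.19 − (0.0592/2)(-4.059) = +1.310 V.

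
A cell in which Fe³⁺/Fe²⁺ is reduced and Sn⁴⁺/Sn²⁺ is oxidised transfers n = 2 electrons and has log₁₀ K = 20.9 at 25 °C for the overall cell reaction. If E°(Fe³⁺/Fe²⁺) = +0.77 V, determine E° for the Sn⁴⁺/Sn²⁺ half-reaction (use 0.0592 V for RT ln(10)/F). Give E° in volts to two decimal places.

+0.15 V

E°cell = (0.0592/n)·log K = (0.0592/2)(20.9) = +0.619 V.
Since Fe³⁺/Fe²⁺ is the cathode and Sn⁴⁺/Sn²⁺ the anode, E°cell = E°(Fe³⁺/Fe²⁺) − E°(Sn⁴⁺/Sn²⁺).
So E°(Sn⁴⁺/Sn²⁺) = E°(Fe³⁺/Fe²⁺) − E°cell = (+0.77) − (+0.619) = +0.15 V.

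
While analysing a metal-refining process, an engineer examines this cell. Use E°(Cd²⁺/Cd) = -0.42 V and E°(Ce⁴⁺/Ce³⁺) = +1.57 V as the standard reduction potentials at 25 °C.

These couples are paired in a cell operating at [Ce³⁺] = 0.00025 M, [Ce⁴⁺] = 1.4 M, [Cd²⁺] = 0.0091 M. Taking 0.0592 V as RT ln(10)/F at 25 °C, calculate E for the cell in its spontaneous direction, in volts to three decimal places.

+2.272 V

Ce⁴⁺/Ce³⁺ is the cathode (higher E°), Cd²⁺/Cd the anode: E°cell = +1.57 − (-0.42) = +1.99 V, n = 2.
Overall: 2 Ce⁴⁺(aq) + Cd(s) → 2 Ce³⁺(aq) + Cd²⁺(aq)
Q = [Ce³⁺]^2·[Cd²⁺] / ([Ce⁴⁺]^2); log Q = -9.537.
E = E° − (0.0592/n) log Q = +1.99 − (0.0592/2)(-9.537) = +2.272 V.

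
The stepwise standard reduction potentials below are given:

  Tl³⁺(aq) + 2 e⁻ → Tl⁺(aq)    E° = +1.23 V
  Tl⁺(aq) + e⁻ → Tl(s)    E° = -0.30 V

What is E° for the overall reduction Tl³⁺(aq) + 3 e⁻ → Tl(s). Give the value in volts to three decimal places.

+0.720 V

Since ΔG° = −nFE° is additive over sequential reductions, n₃E°₃ = n₁E°₁ + n₂E°₂.
E°₃ = (2×+1.23 + 1×-0.30) / 3 = (+2.160) / 3 = +0.720 V.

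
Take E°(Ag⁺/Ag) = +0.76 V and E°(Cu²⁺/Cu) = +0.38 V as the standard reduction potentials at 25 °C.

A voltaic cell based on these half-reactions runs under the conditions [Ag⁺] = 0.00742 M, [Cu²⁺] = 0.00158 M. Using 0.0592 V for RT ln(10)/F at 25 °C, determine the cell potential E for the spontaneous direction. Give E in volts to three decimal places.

Ag⁺/Ag is the cathode (higher E°), Cu²⁺/Cu the anode: E°cell = +0.76 − (+0.38) = +0.38 V, n = 2.
Overall: 2 Ag⁺(aq) + Cu(s) → 2 Ag(s) + Cu²⁺(aq)
Q = [Cu²⁺] / ([Ag⁺]^2); log Q = 1.458.
E = E° − (0.0592/n) log Q = +0.38 − (0.0592/2)(1.458) = +0.337 V.

+0.337 V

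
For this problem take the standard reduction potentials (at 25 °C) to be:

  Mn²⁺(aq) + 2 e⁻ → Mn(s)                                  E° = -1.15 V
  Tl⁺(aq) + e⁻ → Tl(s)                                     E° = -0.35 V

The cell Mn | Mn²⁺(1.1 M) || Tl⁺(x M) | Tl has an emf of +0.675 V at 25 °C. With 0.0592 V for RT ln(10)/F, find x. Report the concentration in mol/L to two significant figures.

0.0081 M

Tl⁺/Tl is the cathode, Mn²⁺/Mn the anode: E°cell = +0.80 V, n = 2.
Overall reaction: 2 Tl⁺(aq) + Mn(s) → 2 Tl(s) + Mn²⁺(aq); Q = [Mn²⁺]^1/[Tl⁺]^2.
From E = E° − (0.0592/n) log Q: log Q = (E° − E)·n/0.0592 = (+0.80 − (+0.675))·2/0.0592 = 4.2230.
So 2·log[Tl⁺] = 1·log(1.1) − log Q = 0.0414 − (4.2230) = -4.1816; log[Tl⁺] = -4.1816 / 2 = -2.0908; [Tl⁺] = 10^(-2.0908) ≈ 0.0081 M.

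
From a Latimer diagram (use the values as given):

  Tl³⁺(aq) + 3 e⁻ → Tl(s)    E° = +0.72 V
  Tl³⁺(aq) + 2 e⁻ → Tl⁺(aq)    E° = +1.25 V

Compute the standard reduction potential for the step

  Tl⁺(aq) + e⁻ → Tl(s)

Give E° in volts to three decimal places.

-0.340 V

Sequential free energies add, so n₃E°₃ = n₁E°₁ + n₂E°₂.
With n₃ = 3, and the known step contributing 2×(+1.25) V, the unknown satisfies 1·E° = 3×(+0.72) − 2×(+1.25) = -0.340.
E° = -0.340 / 1 = -0.340 V.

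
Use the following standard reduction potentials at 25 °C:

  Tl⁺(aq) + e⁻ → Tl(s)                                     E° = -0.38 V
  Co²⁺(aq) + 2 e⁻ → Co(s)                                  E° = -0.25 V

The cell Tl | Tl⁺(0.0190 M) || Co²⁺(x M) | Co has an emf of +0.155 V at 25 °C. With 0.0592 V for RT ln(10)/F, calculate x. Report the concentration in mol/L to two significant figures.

Co²⁺/Co is the cathode, Tl⁺/Tl the anode: E°cell = +0.13 V, n = 2.
Overall reaction: Co²⁺(aq) + 2 Tl(s) → Co(s) + 2 Tl⁺(aq); Q = [Tl⁺]^2/[Co²⁺]^1.
From E = E° − (0.0592/n) log Q: log Q = (E° − E)·n/0.0592 = (+0.13 − (+0.155))·2/0.0592 = -0.8446.
So 1·log[Co²⁺] = 2·log(0.019) − log Q = -3.4425 − (-0.8446) = -2.5979; [Co²⁺] = 10^(-2.5979) ≈ 0.0025 M.

0.0025 M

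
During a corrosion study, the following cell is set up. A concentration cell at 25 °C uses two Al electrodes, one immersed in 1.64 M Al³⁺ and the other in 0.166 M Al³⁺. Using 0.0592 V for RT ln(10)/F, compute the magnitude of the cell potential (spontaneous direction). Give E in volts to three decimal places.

+0.020 V

For a concentration cell E°cell = 0. The 1.64 M side is the cathode (reduction is favoured where [Al³⁺] is higher).
With n = 3, E = −(0.0592/3) log([Al³⁺]ₐₙ/[Al³⁺]꜀ₐₜ) = −(0.0592/3) log(0.166/1.64) = −(0.0592/3)(-0.995) = +0.020 V.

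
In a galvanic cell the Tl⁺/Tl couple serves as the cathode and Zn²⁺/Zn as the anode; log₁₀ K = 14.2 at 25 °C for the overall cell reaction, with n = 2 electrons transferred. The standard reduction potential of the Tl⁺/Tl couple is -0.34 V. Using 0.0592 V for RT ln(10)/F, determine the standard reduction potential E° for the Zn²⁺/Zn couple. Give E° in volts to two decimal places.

E°cell = (0.0592/n)·log K = (0.0592/2)(14.2) = +0.420 V.
Since Tl⁺/Tl is the cathode and Zn²⁺/Zn the anode, E°cell = E°(Tl⁺/Tl) − E°(Zn²⁺/Zn).
So E°(Zn²⁺/Zn) = E°(Tl⁺/Tl) − E°cell = (-0.34) − (+0.420) = -0.76 V.

-0.76 V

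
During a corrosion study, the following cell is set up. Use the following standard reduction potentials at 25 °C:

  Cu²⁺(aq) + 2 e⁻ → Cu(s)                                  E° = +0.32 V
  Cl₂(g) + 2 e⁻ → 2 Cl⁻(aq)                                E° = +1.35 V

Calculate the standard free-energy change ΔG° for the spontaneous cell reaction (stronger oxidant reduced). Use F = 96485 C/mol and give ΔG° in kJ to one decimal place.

-198.8 kJ

Cl₂/Cl⁻ (E° = +1.35 V) is the cathode; Cu²⁺/Cu (E° = +0.32 V) is the anode, so E°cell = +1.03 V.
Balancing electrons gives n = 2 (lcm of 2 and 2).
ΔG° = −nFE° = −(2)(96485)(+1.03) = -198,759 J = -198.8 kJ.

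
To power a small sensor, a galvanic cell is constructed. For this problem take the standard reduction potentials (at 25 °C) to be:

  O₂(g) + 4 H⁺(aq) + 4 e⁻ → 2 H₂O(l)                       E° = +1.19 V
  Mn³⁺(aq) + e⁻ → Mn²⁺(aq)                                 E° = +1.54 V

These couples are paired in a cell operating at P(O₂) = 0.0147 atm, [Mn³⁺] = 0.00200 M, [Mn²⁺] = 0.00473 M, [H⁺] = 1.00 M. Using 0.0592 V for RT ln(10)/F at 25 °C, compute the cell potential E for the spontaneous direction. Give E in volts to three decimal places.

+0.355 V

Mn³⁺/Mn²⁺ is the cathode (higher E°), O₂/H₂O the anode: E°cell = +1.54 − (+1.19) = +0.35 V, n = 4.
Overall: 4 Mn³⁺(aq) + 2 H₂O(l) → 4 Mn²⁺(aq) + O₂(g) + 4 H⁺(aq)
Q = [Mn²⁺]^4·P(O₂)·[H⁺]^4 / ([Mn³⁺]^4); log Q = -0.337.
E = E° − (0.0592/n) log Q = +0.35 − (0.0592/4)(-0.337) = +0.355 V.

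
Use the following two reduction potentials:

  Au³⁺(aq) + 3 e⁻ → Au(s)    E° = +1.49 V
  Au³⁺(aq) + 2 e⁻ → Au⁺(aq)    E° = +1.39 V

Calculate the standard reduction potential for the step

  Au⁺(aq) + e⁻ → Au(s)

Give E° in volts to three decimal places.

Sequential free energies add, so n₃E°₃ = n₁E°₁ + n₂E°₂.
With n₃ = 3, and the known step contributing 2×(+1.39) V, the unknown satisfies 1·E° = 3×(+1.49) − 2×(+1.39) = +1.690.
E° = +1.690 / 1 = +1.690 V.

+1.690 V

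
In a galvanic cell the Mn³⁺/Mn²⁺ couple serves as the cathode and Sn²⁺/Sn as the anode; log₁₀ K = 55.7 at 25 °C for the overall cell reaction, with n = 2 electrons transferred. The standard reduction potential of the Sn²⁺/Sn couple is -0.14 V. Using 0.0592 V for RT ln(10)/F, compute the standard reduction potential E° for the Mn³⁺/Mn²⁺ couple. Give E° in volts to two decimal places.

E°cell = (0.0592/n)·log K = (0.0592/2)(55.7) = +1.649 V.
Since Mn³⁺/Mn²⁺ is the cathode and Sn²⁺/Sn the anode, E°cell = E°(Mn³⁺/Mn²⁺) − E°(Sn²⁺/Sn).
So E°(Mn³⁺/Mn²⁺) = E°cell + E°(Sn²⁺/Sn) = +1.649 + (-0.14) = +1.51 V.

+1.51 V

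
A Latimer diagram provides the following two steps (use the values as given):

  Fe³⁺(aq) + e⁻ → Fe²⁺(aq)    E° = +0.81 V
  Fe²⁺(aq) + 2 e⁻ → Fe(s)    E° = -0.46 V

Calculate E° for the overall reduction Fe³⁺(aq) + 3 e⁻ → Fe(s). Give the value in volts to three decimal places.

Adding the free-energy changes (−nFE°) of the two steps gives −n₃FE°₃ = −n₁FE°₁ − n₂FE°₂.
E°₃ = (1×+0.81 + 2×-0.46) / 3 = (-0.110) / 3 = -0.037 V.

-0.037 V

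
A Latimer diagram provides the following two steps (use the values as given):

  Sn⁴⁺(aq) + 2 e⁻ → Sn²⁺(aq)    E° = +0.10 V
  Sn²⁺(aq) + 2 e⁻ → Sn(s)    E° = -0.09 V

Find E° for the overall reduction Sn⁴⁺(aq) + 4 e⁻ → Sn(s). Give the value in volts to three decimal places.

+0.005 V

Since ΔG° = −nFE° is additive over sequential reductions, n₃E°₃ = n₁E°₁ + n₂E°₂.
E°₃ = (2×+0.10 + 2×-0.09) / 4 = (+0.020) / 4 = +0.005 V.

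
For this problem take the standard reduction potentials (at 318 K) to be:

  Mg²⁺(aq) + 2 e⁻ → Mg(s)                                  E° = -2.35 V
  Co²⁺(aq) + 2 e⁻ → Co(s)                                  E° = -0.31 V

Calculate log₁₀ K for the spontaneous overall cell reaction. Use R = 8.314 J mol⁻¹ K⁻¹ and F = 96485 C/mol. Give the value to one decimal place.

64.7

Cathode: Co²⁺/Co; anode: Mg²⁺/Mg. E°cell = (-0.31) − (-2.35) = +2.04 V, with n = 2.
ΔG° = −nFE° = −RT ln K, so ln K = nFE°/(RT) = (2)(96485)(+2.04) / ((8.314)(318)) = 148.896.
log₁₀ K = 148.896 / ln 10 = 64.7.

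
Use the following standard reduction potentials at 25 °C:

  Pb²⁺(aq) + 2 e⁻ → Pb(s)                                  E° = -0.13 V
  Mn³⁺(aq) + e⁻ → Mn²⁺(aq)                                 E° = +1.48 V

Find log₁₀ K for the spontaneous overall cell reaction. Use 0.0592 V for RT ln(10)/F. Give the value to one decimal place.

54.4

Cathode: Mn³⁺/Mn²⁺; anode: Pb²⁺/Pb. E°cell = +1.61 V, n = 2.
log K = nE°cell / 0.0592 = (2)(+1.61) / 0.0592 = 54.4.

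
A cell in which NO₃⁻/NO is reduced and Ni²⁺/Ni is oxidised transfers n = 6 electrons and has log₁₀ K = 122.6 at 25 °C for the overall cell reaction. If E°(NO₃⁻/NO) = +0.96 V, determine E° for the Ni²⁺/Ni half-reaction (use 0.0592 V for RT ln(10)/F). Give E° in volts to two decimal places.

E°cell = (0.0592/n)·log K = (0.0592/6)(122.6) = +1.210 V.
Since NO₃⁻/NO is the cathode and Ni²⁺/Ni the anode, E°cell = E°(NO₃⁻/NO) − E°(Ni²⁺/Ni).
So E°(Ni²⁺/Ni) = E°(NO₃⁻/NO) − E°cell = (+0.96) − (+1.210) = -0.25 V.

-0.25 V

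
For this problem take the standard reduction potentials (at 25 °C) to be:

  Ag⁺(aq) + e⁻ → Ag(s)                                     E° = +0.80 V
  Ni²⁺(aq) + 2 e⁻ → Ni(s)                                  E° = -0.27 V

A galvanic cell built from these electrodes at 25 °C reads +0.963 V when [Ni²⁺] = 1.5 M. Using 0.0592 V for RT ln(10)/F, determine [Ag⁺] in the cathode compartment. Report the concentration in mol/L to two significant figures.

0.019 M

Ag⁺/Ag is the cathode, Ni²⁺/Ni the anode: E°cell = +1.07 V, n = 2.
Overall reaction: 2 Ag⁺(aq) + Ni(s) → 2 Ag(s) + Ni²⁺(aq); Q = [Ni²⁺]^1/[Ag⁺]^2.
From E = E° − (0.0592/n) log Q: log Q = (E° − E)·n/0.0592 = (+1.07 − (+0.963))·2/0.0592 = 3.6149.
So 2·log[Ag⁺] = 1·log(1.5) − log Q = 0.1761 − (3.6149) = -3.4388; log[Ag⁺] = -3.4388 / 2 = -1.7194; [Ag⁺] = 10^(-1.7194) ≈ 0.019 M.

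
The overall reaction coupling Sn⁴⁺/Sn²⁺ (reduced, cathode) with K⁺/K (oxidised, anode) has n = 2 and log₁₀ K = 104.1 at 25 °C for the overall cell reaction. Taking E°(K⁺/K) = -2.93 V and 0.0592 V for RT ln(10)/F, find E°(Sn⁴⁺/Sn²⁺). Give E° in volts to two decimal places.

E°cell = (0.0592/n)·log K = (0.0592/2)(104.1) = +3.081 V.
Since Sn⁴⁺/Sn²⁺ is the cathode and K⁺/K the anode, E°cell = E°(Sn⁴⁺/Sn²⁺) − E°(K⁺/K).
So E°(Sn⁴⁺/Sn²⁺) = E°cell + E°(K⁺/K) = +3.081 + (-2.93) = +0.15 V.

+0.15 V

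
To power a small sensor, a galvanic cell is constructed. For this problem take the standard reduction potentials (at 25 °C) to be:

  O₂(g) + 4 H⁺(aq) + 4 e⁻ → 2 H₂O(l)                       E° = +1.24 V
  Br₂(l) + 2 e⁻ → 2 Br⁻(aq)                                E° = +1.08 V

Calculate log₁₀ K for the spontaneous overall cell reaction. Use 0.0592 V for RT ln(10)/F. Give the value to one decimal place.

Cathode: O₂/H₂O; anode: Br₂/Br⁻. E°cell = +0.16 V, n = 4.
log K = nE°cell / 0.0592 = (4)(+0.16) / 0.0592 = 10.8.

10.8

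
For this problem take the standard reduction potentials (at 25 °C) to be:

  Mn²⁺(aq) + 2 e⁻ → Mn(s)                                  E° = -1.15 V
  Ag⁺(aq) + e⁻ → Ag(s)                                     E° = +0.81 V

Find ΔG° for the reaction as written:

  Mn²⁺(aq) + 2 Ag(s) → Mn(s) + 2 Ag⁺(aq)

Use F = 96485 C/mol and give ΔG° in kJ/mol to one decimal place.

As written, Mn²⁺/Mn is reduced (cathode) and Ag⁺/Ag is oxidised (anode), so E°cell = (-1.15) − (+0.81) = -1.96 V.
Balancing electrons gives n = 2.
ΔG° = −nFE° = −(2)(96485)(-1.96) = 378,221 J = +378.2 kJ/mol.

+378.2 kJ/mol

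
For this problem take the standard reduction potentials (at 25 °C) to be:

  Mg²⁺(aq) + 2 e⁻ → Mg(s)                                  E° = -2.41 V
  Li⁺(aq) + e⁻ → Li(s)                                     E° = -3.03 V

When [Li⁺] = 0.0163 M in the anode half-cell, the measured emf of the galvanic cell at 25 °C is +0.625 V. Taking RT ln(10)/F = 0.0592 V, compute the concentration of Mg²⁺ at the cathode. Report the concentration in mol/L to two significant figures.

Mg²⁺/Mg is the cathode, Li⁺/Li the anode: E°cell = +0.62 V, n = 2.
Overall reaction: Mg²⁺(aq) + 2 Li(s) → Mg(s) + 2 Li⁺(aq); Q = [Li⁺]^2/[Mg²⁺]^1.
From E = E° − (0.0592/n) log Q: log Q = (E° − E)·n/0.0592 = (+0.62 − (+0.625))·2/0.0592 = -0.1689.
So 1·log[Mg²⁺] = 2·log(0.0163) − log Q = -3.5756 − (-0.1689) = -3.4067; [Mg²⁺] = 10^(-3.4067) ≈ 0.00039 M.

0.00039 M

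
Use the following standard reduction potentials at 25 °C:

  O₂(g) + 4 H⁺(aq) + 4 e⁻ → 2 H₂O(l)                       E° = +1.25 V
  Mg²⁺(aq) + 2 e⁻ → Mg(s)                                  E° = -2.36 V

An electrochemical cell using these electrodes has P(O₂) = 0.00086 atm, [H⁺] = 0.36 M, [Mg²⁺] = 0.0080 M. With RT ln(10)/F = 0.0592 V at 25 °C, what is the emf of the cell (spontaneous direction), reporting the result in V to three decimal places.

O₂/H₂O is the cathode (higher E°), Mg²⁺/Mg the anode: E°cell = +1.25 − (-2.36) = +3.61 V, n = 4.
Overall: O₂(g) + 4 H⁺(aq) + 2 Mg(s) → 2 H₂O(l) + 2 Mg²⁺(aq)
Q = [Mg²⁺]^2 / (P(O₂)·[H⁺]^4); log Q = 0.646.
E = E° − (0.0592/n) log Q = +3.61 − (0.0592/4)(0.646) = +3.600 V.

+3.600 V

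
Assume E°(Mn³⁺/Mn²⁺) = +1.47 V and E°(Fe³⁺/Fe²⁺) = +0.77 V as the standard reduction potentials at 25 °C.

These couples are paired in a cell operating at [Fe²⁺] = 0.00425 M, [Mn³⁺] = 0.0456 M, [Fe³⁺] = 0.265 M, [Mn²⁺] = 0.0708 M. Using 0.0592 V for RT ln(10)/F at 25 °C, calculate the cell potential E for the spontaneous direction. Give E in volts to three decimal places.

Mn³⁺/Mn²⁺ is the cathode (higher E°), Fe³⁺/Fe²⁺ the anode: E°cell = +1.47 − (+0.77) = +0.70 V, n = 1.
Overall: Mn³⁺(aq) + Fe²⁺(aq) → Mn²⁺(aq) + Fe³⁺(aq)
Q = [Mn²⁺]·[Fe³⁺] / ([Mn³⁺]·[Fe²⁺]); log Q = 1.986.
E = E° − (0.0592/n) log Q = +0.70 − (0.0592/1)(1.986) = +0.582 V.

+0.582 V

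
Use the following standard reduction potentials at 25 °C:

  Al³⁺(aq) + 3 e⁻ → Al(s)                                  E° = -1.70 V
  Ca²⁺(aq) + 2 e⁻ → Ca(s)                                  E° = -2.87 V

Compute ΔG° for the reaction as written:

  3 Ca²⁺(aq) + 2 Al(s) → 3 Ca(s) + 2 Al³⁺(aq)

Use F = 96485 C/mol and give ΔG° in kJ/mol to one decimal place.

As written, Ca²⁺/Ca is reduced (cathode) and Al³⁺/Al is oxidised (anode), so E°cell = (-2.87) − (-1.70) = -1.17 V.
Balancing electrons gives n = 6.
ΔG° = −nFE° = −(6)(96485)(-1.17) = 677,325 J = +677.3 kJ/mol.

+677.3 kJ/mol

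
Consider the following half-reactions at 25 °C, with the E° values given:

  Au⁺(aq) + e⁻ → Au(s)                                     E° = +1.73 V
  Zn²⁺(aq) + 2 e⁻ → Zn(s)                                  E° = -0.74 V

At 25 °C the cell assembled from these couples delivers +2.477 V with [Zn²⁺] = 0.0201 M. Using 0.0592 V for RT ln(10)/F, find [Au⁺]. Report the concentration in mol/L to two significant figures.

Au⁺/Au is the cathode, Zn²⁺/Zn the anode: E°cell = +2.47 V, n = 2.
Overall reaction: 2 Au⁺(aq) + Zn(s) → 2 Au(s) + Zn²⁺(aq); Q = [Zn²⁺]^1/[Au⁺]^2.
From E = E° − (0.0592/n) log Q: log Q = (E° − E)·n/0.0592 = (+2.47 − (+2.477))·2/0.0592 = -0.2365.
So 2·log[Au⁺] = 1·log(0.0201) − log Q = -1.6968 − (-0.2365) = -1.4603; log[Au⁺] = -1.4603 / 2 = -0.7301; [Au⁺] = 10^(-0.7301) ≈ 0.19 M.

0.19 M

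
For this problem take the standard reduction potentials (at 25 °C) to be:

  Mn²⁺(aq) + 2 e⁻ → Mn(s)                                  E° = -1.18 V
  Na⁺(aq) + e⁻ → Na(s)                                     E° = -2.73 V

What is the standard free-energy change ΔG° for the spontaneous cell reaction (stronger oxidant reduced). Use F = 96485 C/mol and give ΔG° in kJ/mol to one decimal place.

Mn²⁺/Mn (E° = -1.18 V) is the cathode; Na⁺/Na (E° = -2.73 V) is the anode, so E°cell = +1.55 V.
Balancing electrons gives n = 2 (lcm of 2 and 1).
ΔG° = −nFE° = −(2)(96485)(+1.55) = -299,104 J = -299.1 kJ/mol.

-299.1 kJ/mol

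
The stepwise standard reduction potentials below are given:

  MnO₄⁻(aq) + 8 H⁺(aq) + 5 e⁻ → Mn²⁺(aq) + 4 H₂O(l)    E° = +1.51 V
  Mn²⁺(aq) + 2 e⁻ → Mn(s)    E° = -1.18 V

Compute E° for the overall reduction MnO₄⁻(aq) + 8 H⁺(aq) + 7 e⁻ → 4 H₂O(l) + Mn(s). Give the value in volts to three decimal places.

Since ΔG° = −nFE° is additive over sequential reductions, n₃E°₃ = n₁E°₁ + n₂E°₂.
E°₃ = (5×+1.51 + 2×-1.18) / 7 = (+5.190) / 7 = +0.741 V.
Simply averaging or adding the two E° values would be wrong; the electron-weighted sum is required.

+0.741 V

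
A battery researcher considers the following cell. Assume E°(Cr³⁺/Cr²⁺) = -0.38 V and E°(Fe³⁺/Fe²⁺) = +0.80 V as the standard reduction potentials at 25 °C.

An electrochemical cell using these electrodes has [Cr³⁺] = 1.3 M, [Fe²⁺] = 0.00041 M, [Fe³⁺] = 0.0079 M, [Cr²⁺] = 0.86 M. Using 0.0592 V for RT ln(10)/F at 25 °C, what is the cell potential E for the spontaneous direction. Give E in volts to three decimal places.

Fe³⁺/Fe²⁺ is the cathode (higher E°), Cr³⁺/Cr²⁺ the anode: E°cell = +0.80 − (-0.38) = +1.18 V, n = 1.
Overall: Fe³⁺(aq) + Cr²⁺(aq) → Fe²⁺(aq) + Cr³⁺(aq)
Q = [Fe²⁺]·[Cr³⁺] / ([Fe³⁺]·[Cr²⁺]); log Q = -1.105.
E = E° − (0.0592/n) log Q = +1.18 − (0.0592/1)(-1.105) = +1.245 V.

+1.245 V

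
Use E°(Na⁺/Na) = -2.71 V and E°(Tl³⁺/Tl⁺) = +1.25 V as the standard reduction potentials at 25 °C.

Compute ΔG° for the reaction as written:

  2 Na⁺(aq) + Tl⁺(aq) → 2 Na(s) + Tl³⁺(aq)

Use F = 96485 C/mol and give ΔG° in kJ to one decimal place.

+764.2 kJ

As written, Na⁺/Na is reduced (cathode) and Tl³⁺/Tl⁺ is oxidised (anode), so E°cell = (-2.71) − (+1.25) = -3.96 V.
Balancing electrons gives n = 2.
ΔG° = −nFE° = −(2)(96485)(-3.96) = 764,161 J = +764.2 kJ.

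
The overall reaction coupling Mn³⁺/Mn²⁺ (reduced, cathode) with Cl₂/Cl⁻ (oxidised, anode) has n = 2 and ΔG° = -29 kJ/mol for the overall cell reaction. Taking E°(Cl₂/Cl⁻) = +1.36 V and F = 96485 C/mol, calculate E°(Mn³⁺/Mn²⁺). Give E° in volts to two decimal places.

+1.51 V

E°cell = −ΔG°/(nF) = −(-29×10³)/((2)(96485)) = +0.150 V.
Since Mn³⁺/Mn²⁺ is the cathode and Cl₂/Cl⁻ the anode, E°cell = E°(Mn³⁺/Mn²⁺) − E°(Cl₂/Cl⁻).
So E°(Mn³⁺/Mn²⁺) = E°cell + E°(Cl₂/Cl⁻) = +0.150 + (+1.36) = +1.51 V.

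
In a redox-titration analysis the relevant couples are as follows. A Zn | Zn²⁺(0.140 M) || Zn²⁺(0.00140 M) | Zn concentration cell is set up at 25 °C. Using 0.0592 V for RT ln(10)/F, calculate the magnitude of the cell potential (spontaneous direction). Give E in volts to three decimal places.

For a concentration cell E°cell = 0. The 0.140 M side is the cathode (reduction is favoured where [Zn²⁺] is higher).
With n = 2, E = −(0.0592/2) log([Zn²⁺]ₐₙ/[Zn²⁺]꜀ₐₜ) = −(0.0592/2) log(0.0014/0.14) = −(0.0592/2)(-2.000) = +0.059 V.

+0.059 V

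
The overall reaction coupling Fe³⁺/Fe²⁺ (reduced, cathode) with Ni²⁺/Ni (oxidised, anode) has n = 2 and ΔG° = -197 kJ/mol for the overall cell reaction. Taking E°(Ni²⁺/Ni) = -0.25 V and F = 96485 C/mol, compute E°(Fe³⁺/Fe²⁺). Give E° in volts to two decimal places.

E°cell = −ΔG°/(nF) = −(-197×10³)/((2)(96485)) = +1.021 V.
Since Fe³⁺/Fe²⁺ is the cathode and Ni²⁺/Ni the anode, E°cell = E°(Fe³⁺/Fe²⁺) − E°(Ni²⁺/Ni).
So E°(Fe³⁺/Fe²⁺) = E°cell + E°(Ni²⁺/Ni) = +1.021 + (-0.25) = +0.77 V.

+0.77 V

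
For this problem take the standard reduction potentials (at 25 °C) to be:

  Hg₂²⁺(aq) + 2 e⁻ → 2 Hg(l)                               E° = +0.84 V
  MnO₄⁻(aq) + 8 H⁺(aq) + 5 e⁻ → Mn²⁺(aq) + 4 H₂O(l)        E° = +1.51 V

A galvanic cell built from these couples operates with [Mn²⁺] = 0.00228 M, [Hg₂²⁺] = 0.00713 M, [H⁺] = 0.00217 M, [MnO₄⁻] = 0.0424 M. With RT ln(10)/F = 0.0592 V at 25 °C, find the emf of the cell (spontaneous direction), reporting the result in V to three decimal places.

MnO₄⁻/Mn²⁺ is the cathode (higher E°), Hg₂²⁺/Hg the anode: E°cell = +1.51 − (+0.84) = +0.67 V, n = 10.
Overall: 2 MnO₄⁻(aq) + 16 H⁺(aq) + 10 Hg(l) → 2 Mn²⁺(aq) + 8 H₂O(l) + 5 Hg₂²⁺(aq)
Q = [Mn²⁺]^2·[Hg₂²⁺]^5 / ([MnO₄⁻]^2·[H⁺]^16); log Q = 29.343.
E = E° − (0.0592/n) log Q = +0.67 − (0.0592/10)(29.343) = +0.496 V.

+0.496 V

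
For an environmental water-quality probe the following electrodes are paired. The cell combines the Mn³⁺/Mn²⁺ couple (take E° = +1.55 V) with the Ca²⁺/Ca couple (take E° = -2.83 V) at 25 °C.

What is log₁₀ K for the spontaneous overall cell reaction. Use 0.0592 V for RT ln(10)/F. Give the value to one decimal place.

148.0

Cathode: Mn³⁺/Mn²⁺; anode: Ca²⁺/Ca. E°cell = +4.38 V, n = 2.
log K = nE°cell / 0.0592 = (2)(+4.38) / 0.0592 = 148.0.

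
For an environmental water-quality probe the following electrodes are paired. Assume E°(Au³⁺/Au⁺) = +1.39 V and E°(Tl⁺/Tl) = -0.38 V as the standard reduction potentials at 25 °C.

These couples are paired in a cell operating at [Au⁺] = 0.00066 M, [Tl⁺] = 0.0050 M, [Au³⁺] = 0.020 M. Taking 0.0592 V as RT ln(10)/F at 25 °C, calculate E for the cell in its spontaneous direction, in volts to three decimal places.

Au³⁺/Au⁺ is the cathode (higher E°), Tl⁺/Tl the anode: E°cell = +1.39 − (-0.38) = +1.77 V, n = 2.
Overall: Au³⁺(aq) + 2 Tl(s) → Au⁺(aq) + 2 Tl⁺(aq)
Q = [Au⁺]·[Tl⁺]^2 / ([Au³⁺]); log Q = -6.084.
E = E° − (0.0592/n) log Q = +1.77 − (0.0592/2)(-6.084) = +1.950 V.

+1.950 V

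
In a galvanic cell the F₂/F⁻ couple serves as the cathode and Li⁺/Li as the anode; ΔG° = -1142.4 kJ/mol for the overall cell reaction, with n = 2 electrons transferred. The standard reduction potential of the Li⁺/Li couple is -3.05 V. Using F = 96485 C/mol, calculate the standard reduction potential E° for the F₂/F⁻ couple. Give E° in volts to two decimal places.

E°cell = −ΔG°/(nF) = −(-1142.4×10³)/((2)(96485)) = +5.920 V.
Since F₂/F⁻ is the cathode and Li⁺/Li the anode, E°cell = E°(F₂/F⁻) − E°(Li⁺/Li).
So E°(F₂/F⁻) = E°cell + E°(Li⁺/Li) = +5.920 + (-3.05) = +2.87 V.

+2.87 V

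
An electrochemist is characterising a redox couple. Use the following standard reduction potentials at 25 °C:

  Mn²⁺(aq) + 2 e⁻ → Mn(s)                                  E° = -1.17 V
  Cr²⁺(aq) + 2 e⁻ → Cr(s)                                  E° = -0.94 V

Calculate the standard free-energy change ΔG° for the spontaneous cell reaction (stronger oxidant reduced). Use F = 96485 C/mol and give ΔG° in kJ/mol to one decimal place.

-44.4 kJ/mol

Cr²⁺/Cr (E° = -0.94 V) is the cathode; Mn²⁺/Mn (E° = -1.17 V) is the anode, so E°cell = +0.23 V.
Balancing electrons gives n = 2 (lcm of 2 and 2).
ΔG° = −nFE° = −(2)(96485)(+0.23) = -44,383 J = -44.4 kJ/mol.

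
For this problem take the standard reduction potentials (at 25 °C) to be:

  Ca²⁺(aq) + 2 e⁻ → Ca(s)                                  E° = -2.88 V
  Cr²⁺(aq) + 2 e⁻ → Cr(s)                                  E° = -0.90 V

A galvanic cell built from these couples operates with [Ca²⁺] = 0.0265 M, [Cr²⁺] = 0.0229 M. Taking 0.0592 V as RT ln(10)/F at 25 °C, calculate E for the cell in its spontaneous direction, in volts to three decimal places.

Cr²⁺/Cr is the cathode (higher E°), Ca²⁺/Ca the anode: E°cell = -0.90 − (-2.88) = +1.98 V, n = 2.
Overall: Cr²⁺(aq) + Ca(s) → Cr(s) + Ca²⁺(aq)
Q = [Ca²⁺] / ([Cr²⁺]); log Q = 0.063.
E = E° − (0.0592/n) log Q = +1.98 − (0.0592/2)(0.063) = +1.978 V.

+1.978 V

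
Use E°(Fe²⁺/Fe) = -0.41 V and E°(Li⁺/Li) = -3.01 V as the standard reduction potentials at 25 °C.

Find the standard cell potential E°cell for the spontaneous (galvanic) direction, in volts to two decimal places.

The Fe²⁺/Fe couple has the higher reduction potential, so it is the cathode; Li⁺/Li is oxidised at the anode.
E°cell = E°(cathode) − E°(anode) = (-0.41) − (-3.01) = +2.60 V.

+2.60 V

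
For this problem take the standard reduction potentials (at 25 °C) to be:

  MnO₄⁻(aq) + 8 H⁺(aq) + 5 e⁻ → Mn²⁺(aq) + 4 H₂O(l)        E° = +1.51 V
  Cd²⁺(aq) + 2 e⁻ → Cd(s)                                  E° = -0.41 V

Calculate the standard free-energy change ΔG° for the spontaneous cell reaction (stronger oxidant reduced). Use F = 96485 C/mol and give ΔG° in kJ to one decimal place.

-1852.5 kJ

MnO₄⁻/Mn²⁺ (E° = +1.51 V) is the cathode; Cd²⁺/Cd (E° = -0.41 V) is the anode, so E°cell = +1.92 V.
Balancing electrons gives n = 10 (lcm of 5 and 2).
ΔG° = −nFE° = −(10)(96485)(+1.92) = -1,852,512 J = -1852.5 kJ.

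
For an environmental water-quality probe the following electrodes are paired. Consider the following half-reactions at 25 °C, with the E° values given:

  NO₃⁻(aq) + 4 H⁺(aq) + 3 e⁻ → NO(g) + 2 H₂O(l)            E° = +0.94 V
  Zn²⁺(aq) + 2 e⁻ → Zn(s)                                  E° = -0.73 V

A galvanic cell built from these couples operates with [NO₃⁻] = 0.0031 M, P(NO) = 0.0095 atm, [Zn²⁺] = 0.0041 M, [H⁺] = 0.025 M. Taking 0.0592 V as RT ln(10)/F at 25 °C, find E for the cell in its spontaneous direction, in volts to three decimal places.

NO₃⁻/NO is the cathode (higher E°), Zn²⁺/Zn the anode: E°cell = +0.94 − (-0.73) = +1.67 V, n = 6.
Overall: 2 NO₃⁻(aq) + 8 H⁺(aq) + 3 Zn(s) → 2 NO(g) + 4 H₂O(l) + 3 Zn²⁺(aq)
Q = P(NO)^2·[Zn²⁺]^3 / ([NO₃⁻]^2·[H⁺]^8); log Q = 6.628.
E = E° − (0.0592/n) log Q = +1.67 − (0.0592/6)(6.628) = +1.605 V.

+1.605 V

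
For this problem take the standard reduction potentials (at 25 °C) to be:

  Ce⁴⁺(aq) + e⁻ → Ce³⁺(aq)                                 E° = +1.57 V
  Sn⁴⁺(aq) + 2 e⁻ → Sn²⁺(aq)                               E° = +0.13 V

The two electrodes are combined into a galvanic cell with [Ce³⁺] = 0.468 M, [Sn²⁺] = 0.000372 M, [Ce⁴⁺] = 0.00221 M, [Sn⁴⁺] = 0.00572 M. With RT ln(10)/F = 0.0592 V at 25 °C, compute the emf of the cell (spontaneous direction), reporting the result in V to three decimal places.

+1.267 V

Ce⁴⁺/Ce³⁺ is the cathode (higher E°), Sn⁴⁺/Sn²⁺ the anode: E°cell = +1.57 − (+0.13) = +1.44 V, n = 2.
Overall: 2 Ce⁴⁺(aq) + Sn²⁺(aq) → 2 Ce³⁺(aq) + Sn⁴⁺(aq)
Q = [Ce³⁺]^2·[Sn⁴⁺] / ([Ce⁴⁺]^2·[Sn²⁺]); log Q = 5.839.
E = E° − (0.0592/n) log Q = +1.44 − (0.0592/2)(5.839) = +1.267 V.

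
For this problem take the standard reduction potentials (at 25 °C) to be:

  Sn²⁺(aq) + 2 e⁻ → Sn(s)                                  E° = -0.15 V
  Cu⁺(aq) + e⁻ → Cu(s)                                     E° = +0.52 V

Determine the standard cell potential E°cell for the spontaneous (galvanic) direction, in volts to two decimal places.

The Cu⁺/Cu couple has the higher reduction potential, so it is the cathode; Sn²⁺/Sn is oxidised at the anode.
E°cell = E°(cathode) − E°(anode) = (+0.52) − (-0.15) = +0.67 V.
Since E°cell > 0, the reaction is spontaneous under standard conditions.

+0.67 V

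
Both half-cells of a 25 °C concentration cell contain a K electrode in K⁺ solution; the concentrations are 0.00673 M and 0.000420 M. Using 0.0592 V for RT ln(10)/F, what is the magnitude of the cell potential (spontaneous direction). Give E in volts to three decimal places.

+0.071 V

For a concentration cell E°cell = 0. The 0.00673 M side is the cathode (reduction is favoured where [K⁺] is higher).
With n = 1, E = −(0.0592/1) log([K⁺]ₐₙ/[K⁺]꜀ₐₜ) = −(0.0592/1) log(0.00042/0.00673) = −(0.0592/1)(-1.205) = +0.071 V.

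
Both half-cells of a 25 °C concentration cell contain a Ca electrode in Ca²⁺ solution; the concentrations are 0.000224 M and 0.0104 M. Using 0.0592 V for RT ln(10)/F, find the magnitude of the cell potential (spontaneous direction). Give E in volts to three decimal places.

+0.049 V

For a concentration cell E°cell = 0. The 0.0104 M side is the cathode (reduction is favoured where [Ca²⁺] is higher).
With n = 2, E = −(0.0592/2) log([Ca²⁺]ₐₙ/[Ca²⁺]꜀ₐₜ) = −(0.0592/2) log(0.000224/0.0104) = −(0.0592/2)(-1.667) = +0.049 V.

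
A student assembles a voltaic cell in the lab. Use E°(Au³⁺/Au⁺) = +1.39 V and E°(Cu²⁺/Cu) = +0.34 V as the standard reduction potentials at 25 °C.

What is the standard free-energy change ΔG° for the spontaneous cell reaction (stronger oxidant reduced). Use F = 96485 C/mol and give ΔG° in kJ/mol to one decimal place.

-202.6 kJ/mol

Au³⁺/Au⁺ (E° = +1.39 V) is the cathode; Cu²⁺/Cu (E° = +0.34 V) is the anode, so E°cell = +1.05 V.
Balancing electrons gives n = 2 (lcm of 2 and 2).
ΔG° = −nFE° = −(2)(96485)(+1.05) = -202,618 J = -202.6 kJ/mol.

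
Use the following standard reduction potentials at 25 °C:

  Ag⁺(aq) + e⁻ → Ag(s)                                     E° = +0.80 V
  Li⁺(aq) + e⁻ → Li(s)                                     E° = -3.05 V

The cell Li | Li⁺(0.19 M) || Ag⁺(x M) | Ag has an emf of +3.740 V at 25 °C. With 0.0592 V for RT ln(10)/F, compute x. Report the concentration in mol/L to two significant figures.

Ag⁺/Ag is the cathode, Li⁺/Li the anode: E°cell = +3.85 V, n = 1.
Overall reaction: Ag⁺(aq) + Li(s) → Ag(s) + Li⁺(aq); Q = [Li⁺]^1/[Ag⁺]^1.
From E = E° − (0.0592/n) log Q: log Q = (E° − E)·n/0.0592 = (+3.85 − (+3.740))·1/0.0592 = 1.8581.
So 1·log[Ag⁺] = 1·log(0.19) − log Q = -0.7212 − (1.8581) = -2.5793; [Ag⁺] = 10^(-2.5793) ≈ 0.0026 M.

0.0026 M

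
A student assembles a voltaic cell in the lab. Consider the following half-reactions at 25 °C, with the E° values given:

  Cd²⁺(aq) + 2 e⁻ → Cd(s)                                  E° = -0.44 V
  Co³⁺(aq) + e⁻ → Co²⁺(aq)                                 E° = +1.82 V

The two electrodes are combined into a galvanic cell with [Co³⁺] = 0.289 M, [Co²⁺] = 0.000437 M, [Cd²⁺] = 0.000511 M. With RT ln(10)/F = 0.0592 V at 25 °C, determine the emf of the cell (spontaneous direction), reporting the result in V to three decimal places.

+2.524 V

Co³⁺/Co²⁺ is the cathode (higher E°), Cd²⁺/Cd the anode: E°cell = +1.82 − (-0.44) = +2.26 V, n = 2.
Overall: 2 Co³⁺(aq) + Cd(s) → 2 Co²⁺(aq) + Cd²⁺(aq)
Q = [Co²⁺]^2·[Cd²⁺] / ([Co³⁺]^2); log Q = -8.932.
E = E° − (0.0592/n) log Q = +2.26 − (0.0592/2)(-8.932) = +2.524 V.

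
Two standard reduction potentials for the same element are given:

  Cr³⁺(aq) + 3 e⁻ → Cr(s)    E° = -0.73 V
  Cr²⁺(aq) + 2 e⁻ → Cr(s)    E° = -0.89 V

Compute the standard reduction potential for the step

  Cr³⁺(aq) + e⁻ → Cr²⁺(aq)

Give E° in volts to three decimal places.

Sequential free energies add, so n₃E°₃ = n₁E°₁ + n₂E°₂.
With n₃ = 3, and the known step contributing 2×(-0.89) V, the unknown satisfies 1·E° = 3×(-0.73) − 2×(-0.89) = -0.410.
E° = -0.410 / 1 = -0.410 V.

-0.410 V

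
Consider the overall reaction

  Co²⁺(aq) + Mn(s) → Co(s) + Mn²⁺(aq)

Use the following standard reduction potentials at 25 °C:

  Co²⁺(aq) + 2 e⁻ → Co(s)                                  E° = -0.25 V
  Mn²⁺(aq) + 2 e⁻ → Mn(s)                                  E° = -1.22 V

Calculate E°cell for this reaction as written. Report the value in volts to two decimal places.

The Co²⁺/Co couple has the higher reduction potential, so it is the cathode; Mn²⁺/Mn is oxidised at the anode.
E°cell = E°(cathode) − E°(anode) = (-0.25) − (-1.22) = +0.97 V.

+0.97 V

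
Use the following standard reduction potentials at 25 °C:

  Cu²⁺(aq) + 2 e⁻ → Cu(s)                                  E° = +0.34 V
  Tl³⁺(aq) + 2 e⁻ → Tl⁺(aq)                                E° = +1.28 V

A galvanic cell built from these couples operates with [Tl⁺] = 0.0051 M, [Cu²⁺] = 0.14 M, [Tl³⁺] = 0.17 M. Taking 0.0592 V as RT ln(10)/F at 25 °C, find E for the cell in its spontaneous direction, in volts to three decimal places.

+1.010 V

Tl³⁺/Tl⁺ is the cathode (higher E°), Cu²⁺/Cu the anode: E°cell = +1.28 − (+0.34) = +0.94 V, n = 2.
Overall: Tl³⁺(aq) + Cu(s) → Tl⁺(aq) + Cu²⁺(aq)
Q = [Tl⁺]·[Cu²⁺] / ([Tl³⁺]); log Q = -2.377.
E = E° − (0.0592/n) log Q = +0.94 − (0.0592/2)(-2.377) = +1.010 V.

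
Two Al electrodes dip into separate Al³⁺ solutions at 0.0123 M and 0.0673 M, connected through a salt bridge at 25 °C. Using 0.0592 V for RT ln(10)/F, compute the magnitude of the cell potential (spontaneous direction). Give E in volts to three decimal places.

For a concentration cell E°cell = 0. The 0.0673 M side is the cathode (reduction is favoured where [Al³⁺] is higher).
With n = 3, E = −(0.0592/3) log([Al³⁺]ₐₙ/[Al³⁺]꜀ₐₜ) = −(0.0592/3) log(0.0123/0.0673) = −(0.0592/3)(-0.738) = +0.015 V.

+0.015 V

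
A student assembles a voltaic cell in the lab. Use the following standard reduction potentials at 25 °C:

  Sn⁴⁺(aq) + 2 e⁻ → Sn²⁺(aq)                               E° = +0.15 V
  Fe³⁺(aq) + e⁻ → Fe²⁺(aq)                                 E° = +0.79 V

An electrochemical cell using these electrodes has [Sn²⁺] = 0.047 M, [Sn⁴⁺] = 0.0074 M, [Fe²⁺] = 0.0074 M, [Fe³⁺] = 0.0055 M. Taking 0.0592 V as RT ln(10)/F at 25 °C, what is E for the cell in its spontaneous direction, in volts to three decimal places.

+0.656 V

Fe³⁺/Fe²⁺ is the cathode (higher E°), Sn⁴⁺/Sn²⁺ the anode: E°cell = +0.79 − (+0.15) = +0.64 V, n = 2.
Overall: 2 Fe³⁺(aq) + Sn²⁺(aq) → 2 Fe²⁺(aq) + Sn⁴⁺(aq)
Q = [Fe²⁺]^2·[Sn⁴⁺] / ([Fe³⁺]^2·[Sn²⁺]); log Q = -0.545.
E = E° − (0.0592/n) log Q = +0.64 − (0.0592/2)(-0.545) = +0.656 V.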